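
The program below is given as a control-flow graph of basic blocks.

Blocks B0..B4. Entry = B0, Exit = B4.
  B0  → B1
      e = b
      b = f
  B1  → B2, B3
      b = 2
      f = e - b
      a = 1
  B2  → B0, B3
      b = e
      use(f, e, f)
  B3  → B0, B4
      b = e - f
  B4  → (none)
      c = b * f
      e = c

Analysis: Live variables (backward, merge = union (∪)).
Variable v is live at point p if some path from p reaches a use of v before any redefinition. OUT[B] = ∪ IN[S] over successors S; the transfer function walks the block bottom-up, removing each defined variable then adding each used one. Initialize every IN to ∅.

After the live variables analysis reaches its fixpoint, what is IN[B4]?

Answer: {b, f}

Derivation:
Converged values:
  B0:   IN={b, f}   OUT={e}
  B1:   IN={e}   OUT={e, f}
  B2:   IN={e, f}   OUT={b, e, f}
  B3:   IN={e, f}   OUT={b, f}
  B4:   IN={b, f}   OUT={}

B4 is the boundary node: OUT[B4] = {}
Applying B4's transfer function to that OUT value gives IN[B4] (row B4 above).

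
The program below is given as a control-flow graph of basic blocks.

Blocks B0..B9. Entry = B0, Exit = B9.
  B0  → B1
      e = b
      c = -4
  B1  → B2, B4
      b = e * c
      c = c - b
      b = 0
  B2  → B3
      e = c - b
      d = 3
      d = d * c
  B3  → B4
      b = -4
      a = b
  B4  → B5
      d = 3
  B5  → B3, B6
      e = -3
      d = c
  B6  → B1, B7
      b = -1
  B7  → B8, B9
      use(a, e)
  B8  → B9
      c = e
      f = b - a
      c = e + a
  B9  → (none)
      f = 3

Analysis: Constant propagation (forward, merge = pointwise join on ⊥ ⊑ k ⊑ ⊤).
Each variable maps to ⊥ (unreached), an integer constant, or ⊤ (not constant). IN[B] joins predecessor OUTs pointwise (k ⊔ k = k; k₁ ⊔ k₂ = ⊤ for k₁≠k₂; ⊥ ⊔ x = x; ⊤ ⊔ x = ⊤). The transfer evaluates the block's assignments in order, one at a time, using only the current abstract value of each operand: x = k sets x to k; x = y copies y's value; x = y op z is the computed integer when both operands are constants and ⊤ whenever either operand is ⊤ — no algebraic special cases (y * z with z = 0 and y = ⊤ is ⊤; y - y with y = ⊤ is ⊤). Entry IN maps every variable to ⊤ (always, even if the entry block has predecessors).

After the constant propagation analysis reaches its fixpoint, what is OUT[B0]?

Converged values:
  B0: | IN=(all ⊤) | OUT={c:-4; rest ⊤}
  B1: | IN=(all ⊤) | OUT={b:0; rest ⊤}
  B2: | IN={b:0; rest ⊤} | OUT={b:0; rest ⊤}
  B3: | IN=(all ⊤) | OUT={a:-4, b:-4; rest ⊤}
  B4: | IN=(all ⊤) | OUT={d:3; rest ⊤}
  B5: | IN={d:3; rest ⊤} | OUT={e:-3; rest ⊤}
  B6: | IN={e:-3; rest ⊤} | OUT={b:-1, e:-3; rest ⊤}
  B7: | IN={b:-1, e:-3; rest ⊤} | OUT={b:-1, e:-3; rest ⊤}
  B8: | IN={b:-1, e:-3; rest ⊤} | OUT={b:-1, e:-3; rest ⊤}
  B9: | IN={b:-1, e:-3; rest ⊤} | OUT={b:-1, e:-3, f:3; rest ⊤}

B0 is the boundary node: IN[B0] = {a: ⊤, b: ⊤, c: ⊤, d: ⊤, e: ⊤, f: ⊤}
Applying B0's transfer function to that IN value gives OUT[B0] (row B0 above).

Answer: {a: ⊤, b: ⊤, c: -4, d: ⊤, e: ⊤, f: ⊤}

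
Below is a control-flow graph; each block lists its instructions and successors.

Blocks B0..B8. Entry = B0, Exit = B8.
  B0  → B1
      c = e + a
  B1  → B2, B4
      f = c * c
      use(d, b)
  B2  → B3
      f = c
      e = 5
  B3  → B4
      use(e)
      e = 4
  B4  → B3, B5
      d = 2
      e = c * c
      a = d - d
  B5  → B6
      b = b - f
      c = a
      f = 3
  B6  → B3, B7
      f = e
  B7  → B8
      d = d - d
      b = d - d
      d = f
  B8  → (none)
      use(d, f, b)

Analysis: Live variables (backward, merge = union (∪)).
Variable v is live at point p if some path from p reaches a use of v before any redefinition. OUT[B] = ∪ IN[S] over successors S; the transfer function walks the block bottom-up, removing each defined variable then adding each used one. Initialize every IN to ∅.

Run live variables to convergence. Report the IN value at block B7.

Answer: {d, f}

Working:
Fixpoint table:
  B0: | IN={a, b, d, e} | OUT={b, c, d}
  B1: | IN={b, c, d} | OUT={b, c, f}
  B2: | IN={b, c} | OUT={b, c, e, f}
  B3: | IN={b, c, e, f} | OUT={b, c, f}
  B4: | IN={b, c, f} | OUT={a, b, c, d, e, f}
  B5: | IN={a, b, d, e, f} | OUT={b, c, d, e}
  B6: | IN={b, c, d, e} | OUT={b, c, d, e, f}
  B7: | IN={d, f} | OUT={b, d, f}
  B8: | IN={b, d, f} | OUT={}

Merge at B7: OUT[B7] = IN[B8] = {b, d, f}
Applying B7's transfer function to that OUT value gives IN[B7] (row B7 above).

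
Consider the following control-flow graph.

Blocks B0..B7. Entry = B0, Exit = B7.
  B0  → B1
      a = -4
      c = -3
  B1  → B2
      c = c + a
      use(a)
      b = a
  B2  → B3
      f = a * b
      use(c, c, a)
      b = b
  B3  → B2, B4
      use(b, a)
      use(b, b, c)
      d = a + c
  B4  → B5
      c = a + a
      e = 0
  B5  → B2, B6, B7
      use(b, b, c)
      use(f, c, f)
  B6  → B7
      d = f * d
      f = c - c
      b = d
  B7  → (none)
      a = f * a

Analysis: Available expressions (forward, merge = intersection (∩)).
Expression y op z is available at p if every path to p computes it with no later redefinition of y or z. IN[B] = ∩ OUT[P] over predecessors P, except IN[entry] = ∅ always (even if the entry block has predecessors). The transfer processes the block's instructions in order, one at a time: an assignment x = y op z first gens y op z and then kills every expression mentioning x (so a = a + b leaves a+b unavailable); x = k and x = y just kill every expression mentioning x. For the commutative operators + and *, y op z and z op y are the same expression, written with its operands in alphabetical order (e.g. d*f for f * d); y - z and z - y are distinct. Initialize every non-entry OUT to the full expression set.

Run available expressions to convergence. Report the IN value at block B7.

Fixpoint table:
  B0: | IN={} | OUT={}
  B1: | IN={} | OUT={}
  B2: | IN={} | OUT={}
  B3: | IN={} | OUT={a+c}
  B4: | IN={a+c} | OUT={a+a}
  B5: | IN={a+a} | OUT={a+a}
  B6: | IN={a+a} | OUT={a+a, c-c}
  B7: | IN={a+a} | OUT={}

Merge at B7: IN[B7] = OUT[B5] ∩ OUT[B6] = {a+a}

Answer: {a+a}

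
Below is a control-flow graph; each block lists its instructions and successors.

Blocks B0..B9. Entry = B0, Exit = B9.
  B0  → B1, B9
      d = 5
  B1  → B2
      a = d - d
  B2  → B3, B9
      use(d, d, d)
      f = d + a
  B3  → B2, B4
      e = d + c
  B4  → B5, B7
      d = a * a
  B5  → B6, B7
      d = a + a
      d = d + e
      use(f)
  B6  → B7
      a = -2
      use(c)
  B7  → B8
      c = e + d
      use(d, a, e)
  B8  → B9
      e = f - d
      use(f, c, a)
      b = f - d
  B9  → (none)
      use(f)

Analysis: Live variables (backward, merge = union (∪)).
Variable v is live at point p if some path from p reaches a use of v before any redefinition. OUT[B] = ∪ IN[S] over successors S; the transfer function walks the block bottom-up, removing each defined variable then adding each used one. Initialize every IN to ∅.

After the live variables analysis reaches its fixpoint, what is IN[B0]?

Converged values:
  B0:  IN={c, f}  OUT={c, d, f}
  B1:  IN={c, d}  OUT={a, c, d}
  B2:  IN={a, c, d}  OUT={a, c, d, f}
  B3:  IN={a, c, d, f}  OUT={a, c, d, e, f}
  B4:  IN={a, c, e, f}  OUT={a, c, d, e, f}
  B5:  IN={a, c, e, f}  OUT={a, c, d, e, f}
  B6:  IN={c, d, e, f}  OUT={a, d, e, f}
  B7:  IN={a, d, e, f}  OUT={a, c, d, f}
  B8:  IN={a, c, d, f}  OUT={f}
  B9:  IN={f}  OUT={}

Merge at B0: OUT[B0] = IN[B1] ⊔ IN[B9] = {c, d, f}
Applying B0's transfer function to that OUT value gives IN[B0] (row B0 above).

Answer: {c, f}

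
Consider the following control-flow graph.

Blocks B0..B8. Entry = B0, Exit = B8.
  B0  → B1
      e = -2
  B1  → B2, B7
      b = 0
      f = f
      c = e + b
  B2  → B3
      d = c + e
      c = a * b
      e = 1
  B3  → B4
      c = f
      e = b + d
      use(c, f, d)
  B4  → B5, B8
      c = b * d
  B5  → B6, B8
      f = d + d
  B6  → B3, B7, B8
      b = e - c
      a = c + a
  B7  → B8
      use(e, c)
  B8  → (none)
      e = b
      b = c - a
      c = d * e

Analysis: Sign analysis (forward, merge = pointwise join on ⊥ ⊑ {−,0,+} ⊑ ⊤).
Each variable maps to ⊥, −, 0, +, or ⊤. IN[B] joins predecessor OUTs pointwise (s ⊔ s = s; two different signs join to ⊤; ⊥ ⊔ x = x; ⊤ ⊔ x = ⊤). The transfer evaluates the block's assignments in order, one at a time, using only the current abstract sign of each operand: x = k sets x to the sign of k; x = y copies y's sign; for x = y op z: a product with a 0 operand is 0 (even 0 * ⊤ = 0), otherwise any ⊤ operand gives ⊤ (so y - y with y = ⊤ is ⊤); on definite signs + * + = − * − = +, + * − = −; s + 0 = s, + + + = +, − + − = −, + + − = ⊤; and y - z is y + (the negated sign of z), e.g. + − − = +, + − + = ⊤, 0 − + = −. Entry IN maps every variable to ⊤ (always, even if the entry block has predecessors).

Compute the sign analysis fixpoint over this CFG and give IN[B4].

Answer: {a: ⊤, b: ⊤, c: ⊤, d: -, e: ⊤, f: ⊤}

Derivation:
Per-block solution:
  B0:   IN=(all ⊤)   OUT={e:-; rest ⊤}
  B1:   IN={e:-; rest ⊤}   OUT={b:0, c:-, e:-; rest ⊤}
  B2:   IN={b:0, c:-, e:-; rest ⊤}   OUT={b:0, c:0, d:-, e:+; rest ⊤}
  B3:   IN={d:-; rest ⊤}   OUT={d:-; rest ⊤}
  B4:   IN={d:-; rest ⊤}   OUT={d:-; rest ⊤}
  B5:   IN={d:-; rest ⊤}   OUT={d:-, f:-; rest ⊤}
  B6:   IN={d:-, f:-; rest ⊤}   OUT={d:-, f:-; rest ⊤}
  B7:   IN=(all ⊤)   OUT=(all ⊤)
  B8:   IN=(all ⊤)   OUT=(all ⊤)

Merge at B4: IN[B4] = OUT[B3] = {a: ⊤, b: ⊤, c: ⊤, d: -, e: ⊤, f: ⊤}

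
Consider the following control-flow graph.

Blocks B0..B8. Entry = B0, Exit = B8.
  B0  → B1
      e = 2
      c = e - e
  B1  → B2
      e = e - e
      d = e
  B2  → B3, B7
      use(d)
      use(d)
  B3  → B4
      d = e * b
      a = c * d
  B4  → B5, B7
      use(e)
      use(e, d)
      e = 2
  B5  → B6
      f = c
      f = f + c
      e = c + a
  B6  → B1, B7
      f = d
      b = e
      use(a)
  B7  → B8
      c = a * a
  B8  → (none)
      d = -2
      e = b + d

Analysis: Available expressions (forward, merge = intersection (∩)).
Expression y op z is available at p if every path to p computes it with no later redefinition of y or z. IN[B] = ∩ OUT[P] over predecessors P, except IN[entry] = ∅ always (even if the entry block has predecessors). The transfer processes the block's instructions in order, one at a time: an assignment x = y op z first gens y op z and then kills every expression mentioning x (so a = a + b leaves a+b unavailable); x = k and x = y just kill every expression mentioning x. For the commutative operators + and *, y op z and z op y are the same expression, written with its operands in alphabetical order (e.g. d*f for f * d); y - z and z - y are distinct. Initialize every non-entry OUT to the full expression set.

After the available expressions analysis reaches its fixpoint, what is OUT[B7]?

Answer: {a*a}

Working:
Converged values:
  B0:  IN={}  OUT={e-e}
  B1:  IN={}  OUT={}
  B2:  IN={}  OUT={}
  B3:  IN={}  OUT={b*e, c*d}
  B4:  IN={b*e, c*d}  OUT={c*d}
  B5:  IN={c*d}  OUT={a+c, c*d}
  B6:  IN={a+c, c*d}  OUT={a+c, c*d}
  B7:  IN={}  OUT={a*a}
  B8:  IN={a*a}  OUT={a*a, b+d}

Merge at B7: IN[B7] = OUT[B2] ∩ OUT[B4] ∩ OUT[B6] = {}
Applying B7's transfer function to that IN value gives OUT[B7] (row B7 above).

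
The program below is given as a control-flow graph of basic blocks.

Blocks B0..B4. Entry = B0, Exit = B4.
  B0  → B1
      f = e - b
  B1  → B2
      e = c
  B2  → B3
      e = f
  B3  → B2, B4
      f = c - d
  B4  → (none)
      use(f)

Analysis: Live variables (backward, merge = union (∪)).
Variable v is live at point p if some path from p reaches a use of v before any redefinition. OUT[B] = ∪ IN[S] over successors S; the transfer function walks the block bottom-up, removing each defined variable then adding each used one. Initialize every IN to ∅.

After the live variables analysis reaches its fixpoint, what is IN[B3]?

Answer: {c, d}

Derivation:
Converged values:
  B0:  IN={b, c, d, e}  OUT={c, d, f}
  B1:  IN={c, d, f}  OUT={c, d, f}
  B2:  IN={c, d, f}  OUT={c, d}
  B3:  IN={c, d}  OUT={c, d, f}
  B4:  IN={f}  OUT={}

Merge at B3: OUT[B3] = IN[B2] ⊔ IN[B4] = {c, d, f}
Applying B3's transfer function to that OUT value gives IN[B3] (row B3 above).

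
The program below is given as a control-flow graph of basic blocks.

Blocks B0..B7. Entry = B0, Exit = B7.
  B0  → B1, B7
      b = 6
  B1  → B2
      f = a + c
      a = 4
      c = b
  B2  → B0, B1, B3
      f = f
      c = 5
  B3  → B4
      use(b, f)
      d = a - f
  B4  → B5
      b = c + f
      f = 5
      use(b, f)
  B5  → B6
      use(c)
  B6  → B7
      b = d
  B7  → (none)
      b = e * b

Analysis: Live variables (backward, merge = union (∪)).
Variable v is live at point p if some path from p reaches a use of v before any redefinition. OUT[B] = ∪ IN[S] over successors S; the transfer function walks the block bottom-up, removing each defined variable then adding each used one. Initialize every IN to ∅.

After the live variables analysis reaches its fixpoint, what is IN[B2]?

Answer: {a, b, e, f}

Working:
Converged values:
  B0:  IN={a, c, e}  OUT={a, b, c, e}
  B1:  IN={a, b, c, e}  OUT={a, b, e, f}
  B2:  IN={a, b, e, f}  OUT={a, b, c, e, f}
  B3:  IN={a, b, c, e, f}  OUT={c, d, e, f}
  B4:  IN={c, d, e, f}  OUT={c, d, e}
  B5:  IN={c, d, e}  OUT={d, e}
  B6:  IN={d, e}  OUT={b, e}
  B7:  IN={b, e}  OUT={}

Merge at B2: OUT[B2] = IN[B0] ⊔ IN[B1] ⊔ IN[B3] = {a, b, c, e, f}
Applying B2's transfer function to that OUT value gives IN[B2] (row B2 above).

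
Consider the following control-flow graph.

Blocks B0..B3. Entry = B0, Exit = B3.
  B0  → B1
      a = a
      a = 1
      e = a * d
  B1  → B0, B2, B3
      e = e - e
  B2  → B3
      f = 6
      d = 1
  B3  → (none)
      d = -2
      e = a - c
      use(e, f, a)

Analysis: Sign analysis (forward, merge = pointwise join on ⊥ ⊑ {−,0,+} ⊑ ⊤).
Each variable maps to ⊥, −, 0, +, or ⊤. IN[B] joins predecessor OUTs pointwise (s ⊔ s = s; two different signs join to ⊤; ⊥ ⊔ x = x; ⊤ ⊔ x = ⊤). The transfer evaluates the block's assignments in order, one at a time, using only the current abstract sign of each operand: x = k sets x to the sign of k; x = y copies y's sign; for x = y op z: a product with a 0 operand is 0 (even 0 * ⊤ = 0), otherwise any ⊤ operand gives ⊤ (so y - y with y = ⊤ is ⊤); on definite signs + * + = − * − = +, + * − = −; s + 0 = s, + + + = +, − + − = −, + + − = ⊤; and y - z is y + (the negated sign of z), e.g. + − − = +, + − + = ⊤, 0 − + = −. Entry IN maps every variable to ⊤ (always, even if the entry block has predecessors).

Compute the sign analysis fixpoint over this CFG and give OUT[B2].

Fixpoint table:
  B0:  IN=(all ⊤)  OUT={a:+; rest ⊤}
  B1:  IN={a:+; rest ⊤}  OUT={a:+; rest ⊤}
  B2:  IN={a:+; rest ⊤}  OUT={a:+, d:+, f:+; rest ⊤}
  B3:  IN={a:+; rest ⊤}  OUT={a:+, d:-; rest ⊤}

Merge at B2: IN[B2] = OUT[B1] = {a: +, b: ⊤, c: ⊤, d: ⊤, e: ⊤, f: ⊤}
Applying B2's transfer function to that IN value gives OUT[B2] (row B2 above).

Answer: {a: +, b: ⊤, c: ⊤, d: +, e: ⊤, f: +}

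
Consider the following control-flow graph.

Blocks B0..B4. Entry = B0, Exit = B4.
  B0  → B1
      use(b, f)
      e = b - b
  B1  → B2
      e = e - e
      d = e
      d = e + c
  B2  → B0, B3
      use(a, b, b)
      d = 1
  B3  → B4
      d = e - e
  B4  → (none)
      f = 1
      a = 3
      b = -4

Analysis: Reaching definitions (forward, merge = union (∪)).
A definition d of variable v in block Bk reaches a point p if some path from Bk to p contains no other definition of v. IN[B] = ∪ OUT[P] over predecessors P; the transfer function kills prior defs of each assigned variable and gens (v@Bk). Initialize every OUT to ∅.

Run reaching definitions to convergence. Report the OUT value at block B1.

Answer: {d@B1, e@B1}

Working:
Per-block solution:
  B0:   IN={d@B2, e@B1}   OUT={d@B2, e@B0}
  B1:   IN={d@B2, e@B0}   OUT={d@B1, e@B1}
  B2:   IN={d@B1, e@B1}   OUT={d@B2, e@B1}
  B3:   IN={d@B2, e@B1}   OUT={d@B3, e@B1}
  B4:   IN={d@B3, e@B1}   OUT={a@B4, b@B4, d@B3, e@B1, f@B4}

Merge at B1: IN[B1] = OUT[B0] = {d@B2, e@B0}
Applying B1's transfer function to that IN value gives OUT[B1] (row B1 above).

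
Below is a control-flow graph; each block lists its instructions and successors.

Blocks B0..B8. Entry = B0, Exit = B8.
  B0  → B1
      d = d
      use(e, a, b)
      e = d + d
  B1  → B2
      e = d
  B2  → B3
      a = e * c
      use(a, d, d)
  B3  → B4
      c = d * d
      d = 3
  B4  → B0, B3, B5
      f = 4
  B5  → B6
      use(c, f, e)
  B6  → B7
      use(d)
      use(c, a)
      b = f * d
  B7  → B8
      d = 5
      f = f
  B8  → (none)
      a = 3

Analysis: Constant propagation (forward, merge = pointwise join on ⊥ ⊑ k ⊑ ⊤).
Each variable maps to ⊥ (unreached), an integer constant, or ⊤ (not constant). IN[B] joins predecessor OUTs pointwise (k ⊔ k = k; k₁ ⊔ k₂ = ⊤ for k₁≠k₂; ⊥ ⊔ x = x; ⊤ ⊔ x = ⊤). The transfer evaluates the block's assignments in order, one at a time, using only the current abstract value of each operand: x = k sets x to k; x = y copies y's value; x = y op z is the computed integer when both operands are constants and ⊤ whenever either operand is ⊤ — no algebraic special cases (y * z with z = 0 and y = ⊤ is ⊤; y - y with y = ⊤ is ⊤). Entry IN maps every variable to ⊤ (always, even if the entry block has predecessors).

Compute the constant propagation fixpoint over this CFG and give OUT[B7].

Answer: {a: ⊤, b: 12, c: ⊤, d: 5, e: ⊤, f: 4}

Working:
Per-block solution:
  B0:  IN=(all ⊤)  OUT=(all ⊤)
  B1:  IN=(all ⊤)  OUT=(all ⊤)
  B2:  IN=(all ⊤)  OUT=(all ⊤)
  B3:  IN=(all ⊤)  OUT={d:3; rest ⊤}
  B4:  IN={d:3; rest ⊤}  OUT={d:3, f:4; rest ⊤}
  B5:  IN={d:3, f:4; rest ⊤}  OUT={d:3, f:4; rest ⊤}
  B6:  IN={d:3, f:4; rest ⊤}  OUT={b:12, d:3, f:4; rest ⊤}
  B7:  IN={b:12, d:3, f:4; rest ⊤}  OUT={b:12, d:5, f:4; rest ⊤}
  B8:  IN={b:12, d:5, f:4; rest ⊤}  OUT={a:3, b:12, d:5, f:4; rest ⊤}

Merge at B7: IN[B7] = OUT[B6] = {a: ⊤, b: 12, c: ⊤, d: 3, e: ⊤, f: 4}
Applying B7's transfer function to that IN value gives OUT[B7] (row B7 above).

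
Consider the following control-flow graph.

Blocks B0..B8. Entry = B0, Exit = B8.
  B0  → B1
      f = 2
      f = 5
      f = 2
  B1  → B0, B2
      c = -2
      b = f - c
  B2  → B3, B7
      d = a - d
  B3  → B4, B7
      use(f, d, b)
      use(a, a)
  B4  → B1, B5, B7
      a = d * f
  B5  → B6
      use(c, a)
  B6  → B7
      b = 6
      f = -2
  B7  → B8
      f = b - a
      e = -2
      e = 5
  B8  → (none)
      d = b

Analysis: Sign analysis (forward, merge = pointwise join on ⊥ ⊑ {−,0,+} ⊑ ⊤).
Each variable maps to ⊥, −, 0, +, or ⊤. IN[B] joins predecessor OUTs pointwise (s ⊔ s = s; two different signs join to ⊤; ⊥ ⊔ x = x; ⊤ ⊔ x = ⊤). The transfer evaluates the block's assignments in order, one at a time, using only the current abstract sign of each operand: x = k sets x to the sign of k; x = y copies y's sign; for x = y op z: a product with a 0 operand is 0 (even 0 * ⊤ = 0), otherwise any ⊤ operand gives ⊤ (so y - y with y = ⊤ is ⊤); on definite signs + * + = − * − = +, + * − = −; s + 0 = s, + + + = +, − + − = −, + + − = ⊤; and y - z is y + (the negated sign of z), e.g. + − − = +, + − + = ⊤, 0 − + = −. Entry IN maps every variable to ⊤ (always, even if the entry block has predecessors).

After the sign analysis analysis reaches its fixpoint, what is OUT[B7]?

Per-block solution:
  B0: | IN=(all ⊤) | OUT={f:+; rest ⊤}
  B1: | IN={f:+; rest ⊤} | OUT={b:+, c:-, f:+; rest ⊤}
  B2: | IN={b:+, c:-, f:+; rest ⊤} | OUT={b:+, c:-, f:+; rest ⊤}
  B3: | IN={b:+, c:-, f:+; rest ⊤} | OUT={b:+, c:-, f:+; rest ⊤}
  B4: | IN={b:+, c:-, f:+; rest ⊤} | OUT={b:+, c:-, f:+; rest ⊤}
  B5: | IN={b:+, c:-, f:+; rest ⊤} | OUT={b:+, c:-, f:+; rest ⊤}
  B6: | IN={b:+, c:-, f:+; rest ⊤} | OUT={b:+, c:-, f:-; rest ⊤}
  B7: | IN={b:+, c:-; rest ⊤} | OUT={b:+, c:-, e:+; rest ⊤}
  B8: | IN={b:+, c:-, e:+; rest ⊤} | OUT={b:+, c:-, d:+, e:+; rest ⊤}

Merge at B7: IN[B7] = OUT[B2] ⊔ OUT[B3] ⊔ OUT[B4] ⊔ OUT[B6] = {a: ⊤, b: +, c: -, d: ⊤, e: ⊤, f: ⊤}
Applying B7's transfer function to that IN value gives OUT[B7] (row B7 above).

Answer: {a: ⊤, b: +, c: -, d: ⊤, e: +, f: ⊤}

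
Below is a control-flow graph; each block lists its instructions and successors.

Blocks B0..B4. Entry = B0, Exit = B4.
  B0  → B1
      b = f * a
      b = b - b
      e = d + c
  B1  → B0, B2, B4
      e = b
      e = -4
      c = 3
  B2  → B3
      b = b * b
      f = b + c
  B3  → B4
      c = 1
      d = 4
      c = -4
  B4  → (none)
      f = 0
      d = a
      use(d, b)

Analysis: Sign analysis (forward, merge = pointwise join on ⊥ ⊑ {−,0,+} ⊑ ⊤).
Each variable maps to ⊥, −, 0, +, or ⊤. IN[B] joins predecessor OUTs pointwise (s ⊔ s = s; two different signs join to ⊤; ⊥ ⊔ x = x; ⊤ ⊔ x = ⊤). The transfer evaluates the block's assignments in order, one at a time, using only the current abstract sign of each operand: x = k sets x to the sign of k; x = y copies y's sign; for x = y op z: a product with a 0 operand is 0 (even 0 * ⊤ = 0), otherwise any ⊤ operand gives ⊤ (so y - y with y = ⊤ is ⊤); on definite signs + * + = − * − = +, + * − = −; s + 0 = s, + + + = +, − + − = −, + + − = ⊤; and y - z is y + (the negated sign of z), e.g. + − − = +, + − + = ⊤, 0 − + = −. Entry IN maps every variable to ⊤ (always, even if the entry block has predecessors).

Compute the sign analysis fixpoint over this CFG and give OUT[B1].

Answer: {a: ⊤, b: ⊤, c: +, d: ⊤, e: -, f: ⊤}

Working:
Converged values:
  B0: | IN=(all ⊤) | OUT=(all ⊤)
  B1: | IN=(all ⊤) | OUT={c:+, e:-; rest ⊤}
  B2: | IN={c:+, e:-; rest ⊤} | OUT={c:+, e:-; rest ⊤}
  B3: | IN={c:+, e:-; rest ⊤} | OUT={c:-, d:+, e:-; rest ⊤}
  B4: | IN={e:-; rest ⊤} | OUT={e:-, f:0; rest ⊤}

Merge at B1: IN[B1] = OUT[B0] = {a: ⊤, b: ⊤, c: ⊤, d: ⊤, e: ⊤, f: ⊤}
Applying B1's transfer function to that IN value gives OUT[B1] (row B1 above).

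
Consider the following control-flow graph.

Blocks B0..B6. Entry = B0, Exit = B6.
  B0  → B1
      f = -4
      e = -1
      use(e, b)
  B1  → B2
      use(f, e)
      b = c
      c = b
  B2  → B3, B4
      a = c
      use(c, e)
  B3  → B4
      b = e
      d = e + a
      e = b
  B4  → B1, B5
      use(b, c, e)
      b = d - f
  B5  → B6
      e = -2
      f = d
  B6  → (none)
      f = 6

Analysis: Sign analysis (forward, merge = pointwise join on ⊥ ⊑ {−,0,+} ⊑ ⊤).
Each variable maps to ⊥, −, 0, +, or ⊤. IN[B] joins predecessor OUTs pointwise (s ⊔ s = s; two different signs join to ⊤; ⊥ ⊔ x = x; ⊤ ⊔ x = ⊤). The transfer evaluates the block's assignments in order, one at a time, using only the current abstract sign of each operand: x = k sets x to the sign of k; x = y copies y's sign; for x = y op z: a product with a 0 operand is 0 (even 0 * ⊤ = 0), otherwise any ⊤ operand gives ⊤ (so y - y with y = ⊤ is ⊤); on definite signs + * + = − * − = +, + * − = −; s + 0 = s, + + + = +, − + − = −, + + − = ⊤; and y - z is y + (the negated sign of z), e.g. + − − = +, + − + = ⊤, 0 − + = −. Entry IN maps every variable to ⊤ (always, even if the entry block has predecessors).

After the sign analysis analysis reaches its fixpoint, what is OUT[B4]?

Per-block solution:
  B0:  IN=(all ⊤)  OUT={e:-, f:-; rest ⊤}
  B1:  IN={e:-, f:-; rest ⊤}  OUT={e:-, f:-; rest ⊤}
  B2:  IN={e:-, f:-; rest ⊤}  OUT={e:-, f:-; rest ⊤}
  B3:  IN={e:-, f:-; rest ⊤}  OUT={b:-, e:-, f:-; rest ⊤}
  B4:  IN={e:-, f:-; rest ⊤}  OUT={e:-, f:-; rest ⊤}
  B5:  IN={e:-, f:-; rest ⊤}  OUT={e:-; rest ⊤}
  B6:  IN={e:-; rest ⊤}  OUT={e:-, f:+; rest ⊤}

Merge at B4: IN[B4] = OUT[B2] ⊔ OUT[B3] = {a: ⊤, b: ⊤, c: ⊤, d: ⊤, e: -, f: -}
Applying B4's transfer function to that IN value gives OUT[B4] (row B4 above).

Answer: {a: ⊤, b: ⊤, c: ⊤, d: ⊤, e: -, f: -}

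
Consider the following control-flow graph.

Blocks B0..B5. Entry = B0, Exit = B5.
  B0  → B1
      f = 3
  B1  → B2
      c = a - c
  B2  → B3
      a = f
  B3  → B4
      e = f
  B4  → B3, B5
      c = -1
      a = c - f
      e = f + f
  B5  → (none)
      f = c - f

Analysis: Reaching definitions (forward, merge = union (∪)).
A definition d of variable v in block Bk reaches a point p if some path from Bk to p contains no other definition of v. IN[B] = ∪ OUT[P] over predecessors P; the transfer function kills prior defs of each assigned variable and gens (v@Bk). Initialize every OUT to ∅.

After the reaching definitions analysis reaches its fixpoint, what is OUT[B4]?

Fixpoint table:
  B0:   IN={}   OUT={f@B0}
  B1:   IN={f@B0}   OUT={c@B1, f@B0}
  B2:   IN={c@B1, f@B0}   OUT={a@B2, c@B1, f@B0}
  B3:   IN={a@B2, a@B4, c@B1, c@B4, e@B4, f@B0}   OUT={a@B2, a@B4, c@B1, c@B4, e@B3, f@B0}
  B4:   IN={a@B2, a@B4, c@B1, c@B4, e@B3, f@B0}   OUT={a@B4, c@B4, e@B4, f@B0}
  B5:   IN={a@B4, c@B4, e@B4, f@B0}   OUT={a@B4, c@B4, e@B4, f@B5}

Merge at B4: IN[B4] = OUT[B3] = {a@B2, a@B4, c@B1, c@B4, e@B3, f@B0}
Applying B4's transfer function to that IN value gives OUT[B4] (row B4 above).

Answer: {a@B4, c@B4, e@B4, f@B0}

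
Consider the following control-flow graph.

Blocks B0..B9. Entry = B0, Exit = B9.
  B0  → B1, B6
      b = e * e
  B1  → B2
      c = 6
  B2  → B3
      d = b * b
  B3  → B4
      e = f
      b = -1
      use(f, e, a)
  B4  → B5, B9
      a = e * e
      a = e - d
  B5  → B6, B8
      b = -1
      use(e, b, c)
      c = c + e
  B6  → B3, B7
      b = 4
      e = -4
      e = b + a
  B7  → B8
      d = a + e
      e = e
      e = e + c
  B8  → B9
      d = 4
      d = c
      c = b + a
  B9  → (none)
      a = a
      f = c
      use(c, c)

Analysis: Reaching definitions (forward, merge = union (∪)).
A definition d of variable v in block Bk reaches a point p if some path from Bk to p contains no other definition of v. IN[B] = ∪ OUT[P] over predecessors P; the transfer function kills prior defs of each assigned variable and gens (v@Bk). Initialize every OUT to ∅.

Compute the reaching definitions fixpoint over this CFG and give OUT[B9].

Per-block solution:
  B0: | IN={} | OUT={b@B0}
  B1: | IN={b@B0} | OUT={b@B0, c@B1}
  B2: | IN={b@B0, c@B1} | OUT={b@B0, c@B1, d@B2}
  B3: | IN={a@B4, b@B0, b@B6, c@B1, c@B5, d@B2, e@B6} | OUT={a@B4, b@B3, c@B1, c@B5, d@B2, e@B3}
  B4: | IN={a@B4, b@B3, c@B1, c@B5, d@B2, e@B3} | OUT={a@B4, b@B3, c@B1, c@B5, d@B2, e@B3}
  B5: | IN={a@B4, b@B3, c@B1, c@B5, d@B2, e@B3} | OUT={a@B4, b@B5, c@B5, d@B2, e@B3}
  B6: | IN={a@B4, b@B0, b@B5, c@B5, d@B2, e@B3} | OUT={a@B4, b@B6, c@B5, d@B2, e@B6}
  B7: | IN={a@B4, b@B6, c@B5, d@B2, e@B6} | OUT={a@B4, b@B6, c@B5, d@B7, e@B7}
  B8: | IN={a@B4, b@B5, b@B6, c@B5, d@B2, d@B7, e@B3, e@B7} | OUT={a@B4, b@B5, b@B6, c@B8, d@B8, e@B3, e@B7}
  B9: | IN={a@B4, b@B3, b@B5, b@B6, c@B1, c@B5, c@B8, d@B2, d@B8, e@B3, e@B7} | OUT={a@B9, b@B3, b@B5, b@B6, c@B1, c@B5, c@B8, d@B2, d@B8, e@B3, e@B7, f@B9}

Merge at B9: IN[B9] = OUT[B4] ⊔ OUT[B8] = {a@B4, b@B3, b@B5, b@B6, c@B1, c@B5, c@B8, d@B2, d@B8, e@B3, e@B7}
Applying B9's transfer function to that IN value gives OUT[B9] (row B9 above).

Answer: {a@B9, b@B3, b@B5, b@B6, c@B1, c@B5, c@B8, d@B2, d@B8, e@B3, e@B7, f@B9}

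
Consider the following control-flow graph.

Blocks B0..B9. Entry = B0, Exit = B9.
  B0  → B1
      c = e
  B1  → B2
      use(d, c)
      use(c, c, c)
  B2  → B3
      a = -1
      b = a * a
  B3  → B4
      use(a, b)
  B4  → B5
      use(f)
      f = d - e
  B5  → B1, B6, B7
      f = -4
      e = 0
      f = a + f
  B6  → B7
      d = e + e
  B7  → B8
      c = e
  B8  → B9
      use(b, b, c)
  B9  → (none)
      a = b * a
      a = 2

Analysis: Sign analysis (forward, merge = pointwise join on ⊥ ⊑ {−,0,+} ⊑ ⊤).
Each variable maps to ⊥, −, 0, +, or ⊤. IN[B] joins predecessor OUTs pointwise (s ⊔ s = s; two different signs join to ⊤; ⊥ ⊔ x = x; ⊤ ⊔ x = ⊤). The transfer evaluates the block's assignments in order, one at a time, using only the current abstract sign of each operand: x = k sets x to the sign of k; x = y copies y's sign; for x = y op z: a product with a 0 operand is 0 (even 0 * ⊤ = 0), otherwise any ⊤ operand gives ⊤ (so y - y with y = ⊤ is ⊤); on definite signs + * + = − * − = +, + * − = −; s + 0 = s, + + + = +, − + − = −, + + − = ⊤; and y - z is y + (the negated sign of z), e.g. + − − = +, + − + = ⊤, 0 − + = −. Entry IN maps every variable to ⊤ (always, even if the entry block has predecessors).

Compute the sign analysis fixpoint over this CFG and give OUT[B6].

Converged values:
  B0: | IN=(all ⊤) | OUT=(all ⊤)
  B1: | IN=(all ⊤) | OUT=(all ⊤)
  B2: | IN=(all ⊤) | OUT={a:-, b:+; rest ⊤}
  B3: | IN={a:-, b:+; rest ⊤} | OUT={a:-, b:+; rest ⊤}
  B4: | IN={a:-, b:+; rest ⊤} | OUT={a:-, b:+; rest ⊤}
  B5: | IN={a:-, b:+; rest ⊤} | OUT={a:-, b:+, e:0, f:-; rest ⊤}
  B6: | IN={a:-, b:+, e:0, f:-; rest ⊤} | OUT={a:-, b:+, d:0, e:0, f:-; rest ⊤}
  B7: | IN={a:-, b:+, e:0, f:-; rest ⊤} | OUT={a:-, b:+, c:0, e:0, f:-; rest ⊤}
  B8: | IN={a:-, b:+, c:0, e:0, f:-; rest ⊤} | OUT={a:-, b:+, c:0, e:0, f:-; rest ⊤}
  B9: | IN={a:-, b:+, c:0, e:0, f:-; rest ⊤} | OUT={a:+, b:+, c:0, e:0, f:-; rest ⊤}

Merge at B6: IN[B6] = OUT[B5] = {a: -, b: +, c: ⊤, d: ⊤, e: 0, f: -}
Applying B6's transfer function to that IN value gives OUT[B6] (row B6 above).

Answer: {a: -, b: +, c: ⊤, d: 0, e: 0, f: -}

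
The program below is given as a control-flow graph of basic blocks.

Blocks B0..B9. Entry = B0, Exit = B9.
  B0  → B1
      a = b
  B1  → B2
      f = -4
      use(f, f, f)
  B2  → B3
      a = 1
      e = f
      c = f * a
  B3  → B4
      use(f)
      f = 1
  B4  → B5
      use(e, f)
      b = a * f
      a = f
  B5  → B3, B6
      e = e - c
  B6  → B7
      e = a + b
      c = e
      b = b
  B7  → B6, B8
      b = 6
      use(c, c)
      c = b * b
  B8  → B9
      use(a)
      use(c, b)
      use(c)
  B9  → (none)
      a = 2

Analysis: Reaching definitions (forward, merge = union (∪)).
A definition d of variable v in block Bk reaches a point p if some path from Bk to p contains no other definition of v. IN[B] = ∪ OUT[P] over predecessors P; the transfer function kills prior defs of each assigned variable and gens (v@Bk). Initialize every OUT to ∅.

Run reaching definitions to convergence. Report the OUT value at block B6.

Converged values:
  B0:  IN={}  OUT={a@B0}
  B1:  IN={a@B0}  OUT={a@B0, f@B1}
  B2:  IN={a@B0, f@B1}  OUT={a@B2, c@B2, e@B2, f@B1}
  B3:  IN={a@B2, a@B4, b@B4, c@B2, e@B2, e@B5, f@B1, f@B3}  OUT={a@B2, a@B4, b@B4, c@B2, e@B2, e@B5, f@B3}
  B4:  IN={a@B2, a@B4, b@B4, c@B2, e@B2, e@B5, f@B3}  OUT={a@B4, b@B4, c@B2, e@B2, e@B5, f@B3}
  B5:  IN={a@B4, b@B4, c@B2, e@B2, e@B5, f@B3}  OUT={a@B4, b@B4, c@B2, e@B5, f@B3}
  B6:  IN={a@B4, b@B4, b@B7, c@B2, c@B7, e@B5, e@B6, f@B3}  OUT={a@B4, b@B6, c@B6, e@B6, f@B3}
  B7:  IN={a@B4, b@B6, c@B6, e@B6, f@B3}  OUT={a@B4, b@B7, c@B7, e@B6, f@B3}
  B8:  IN={a@B4, b@B7, c@B7, e@B6, f@B3}  OUT={a@B4, b@B7, c@B7, e@B6, f@B3}
  B9:  IN={a@B4, b@B7, c@B7, e@B6, f@B3}  OUT={a@B9, b@B7, c@B7, e@B6, f@B3}

Merge at B6: IN[B6] = OUT[B5] ⊔ OUT[B7] = {a@B4, b@B4, b@B7, c@B2, c@B7, e@B5, e@B6, f@B3}
Applying B6's transfer function to that IN value gives OUT[B6] (row B6 above).

Answer: {a@B4, b@B6, c@B6, e@B6, f@B3}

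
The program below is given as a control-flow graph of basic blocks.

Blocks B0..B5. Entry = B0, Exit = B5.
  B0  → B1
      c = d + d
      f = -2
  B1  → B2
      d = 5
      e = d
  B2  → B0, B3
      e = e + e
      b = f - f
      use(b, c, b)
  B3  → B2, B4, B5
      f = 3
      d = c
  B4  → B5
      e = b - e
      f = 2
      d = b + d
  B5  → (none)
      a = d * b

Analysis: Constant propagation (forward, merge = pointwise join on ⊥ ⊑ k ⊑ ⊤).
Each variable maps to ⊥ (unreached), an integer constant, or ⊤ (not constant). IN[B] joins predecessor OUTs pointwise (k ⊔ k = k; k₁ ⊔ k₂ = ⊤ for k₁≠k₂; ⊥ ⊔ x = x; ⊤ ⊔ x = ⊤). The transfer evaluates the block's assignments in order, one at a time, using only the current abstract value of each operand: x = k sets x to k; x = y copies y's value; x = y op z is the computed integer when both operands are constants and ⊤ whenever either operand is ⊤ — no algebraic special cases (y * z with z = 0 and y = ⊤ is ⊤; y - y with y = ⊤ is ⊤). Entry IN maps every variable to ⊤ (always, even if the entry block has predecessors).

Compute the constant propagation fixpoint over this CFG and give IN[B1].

Per-block solution:
  B0:   IN=(all ⊤)   OUT={f:-2; rest ⊤}
  B1:   IN={f:-2; rest ⊤}   OUT={d:5, e:5, f:-2; rest ⊤}
  B2:   IN=(all ⊤)   OUT=(all ⊤)
  B3:   IN=(all ⊤)   OUT={f:3; rest ⊤}
  B4:   IN={f:3; rest ⊤}   OUT={f:2; rest ⊤}
  B5:   IN=(all ⊤)   OUT=(all ⊤)

Merge at B1: IN[B1] = OUT[B0] = {a: ⊤, b: ⊤, c: ⊤, d: ⊤, e: ⊤, f: -2}

Answer: {a: ⊤, b: ⊤, c: ⊤, d: ⊤, e: ⊤, f: -2}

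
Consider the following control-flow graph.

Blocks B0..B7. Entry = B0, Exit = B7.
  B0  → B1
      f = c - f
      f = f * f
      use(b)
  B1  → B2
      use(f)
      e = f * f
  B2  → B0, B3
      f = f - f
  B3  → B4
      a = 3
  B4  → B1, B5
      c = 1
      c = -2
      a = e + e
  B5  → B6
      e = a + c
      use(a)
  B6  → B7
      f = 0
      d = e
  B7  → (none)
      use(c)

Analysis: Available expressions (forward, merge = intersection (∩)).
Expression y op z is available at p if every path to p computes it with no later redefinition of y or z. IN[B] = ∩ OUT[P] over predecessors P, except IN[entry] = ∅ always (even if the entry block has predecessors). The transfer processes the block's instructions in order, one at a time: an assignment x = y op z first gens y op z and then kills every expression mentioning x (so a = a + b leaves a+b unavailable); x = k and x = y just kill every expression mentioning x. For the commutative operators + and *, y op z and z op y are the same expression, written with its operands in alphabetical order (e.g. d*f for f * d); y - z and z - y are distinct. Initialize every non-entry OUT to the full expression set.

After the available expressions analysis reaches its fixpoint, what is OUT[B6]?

Answer: {a+c}

Trace:
Converged values:
  B0:  IN={}  OUT={}
  B1:  IN={}  OUT={f*f}
  B2:  IN={f*f}  OUT={}
  B3:  IN={}  OUT={}
  B4:  IN={}  OUT={e+e}
  B5:  IN={e+e}  OUT={a+c}
  B6:  IN={a+c}  OUT={a+c}
  B7:  IN={a+c}  OUT={a+c}

Merge at B6: IN[B6] = OUT[B5] = {a+c}
Applying B6's transfer function to that IN value gives OUT[B6] (row B6 above).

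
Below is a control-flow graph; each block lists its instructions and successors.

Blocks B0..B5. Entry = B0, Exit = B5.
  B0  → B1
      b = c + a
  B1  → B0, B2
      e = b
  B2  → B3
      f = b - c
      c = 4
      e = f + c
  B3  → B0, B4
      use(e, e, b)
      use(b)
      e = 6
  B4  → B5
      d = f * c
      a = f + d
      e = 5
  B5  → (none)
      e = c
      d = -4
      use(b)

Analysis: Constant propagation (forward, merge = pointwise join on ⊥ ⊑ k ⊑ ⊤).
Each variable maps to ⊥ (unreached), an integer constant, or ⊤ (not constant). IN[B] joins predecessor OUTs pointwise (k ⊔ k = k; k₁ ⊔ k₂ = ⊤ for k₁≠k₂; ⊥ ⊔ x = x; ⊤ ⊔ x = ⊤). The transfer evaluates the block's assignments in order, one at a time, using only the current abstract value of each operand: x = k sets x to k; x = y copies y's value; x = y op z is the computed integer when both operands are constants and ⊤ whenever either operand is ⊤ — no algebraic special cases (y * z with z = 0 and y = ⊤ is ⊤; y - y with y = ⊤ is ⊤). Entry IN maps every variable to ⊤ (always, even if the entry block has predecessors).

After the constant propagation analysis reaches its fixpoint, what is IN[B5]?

Answer: {a: ⊤, b: ⊤, c: 4, d: ⊤, e: 5, f: ⊤}

Working:
Per-block solution:
  B0:   IN=(all ⊤)   OUT=(all ⊤)
  B1:   IN=(all ⊤)   OUT=(all ⊤)
  B2:   IN=(all ⊤)   OUT={c:4; rest ⊤}
  B3:   IN={c:4; rest ⊤}   OUT={c:4, e:6; rest ⊤}
  B4:   IN={c:4, e:6; rest ⊤}   OUT={c:4, e:5; rest ⊤}
  B5:   IN={c:4, e:5; rest ⊤}   OUT={c:4, d:-4, e:4; rest ⊤}

Merge at B5: IN[B5] = OUT[B4] = {a: ⊤, b: ⊤, c: 4, d: ⊤, e: 5, f: ⊤}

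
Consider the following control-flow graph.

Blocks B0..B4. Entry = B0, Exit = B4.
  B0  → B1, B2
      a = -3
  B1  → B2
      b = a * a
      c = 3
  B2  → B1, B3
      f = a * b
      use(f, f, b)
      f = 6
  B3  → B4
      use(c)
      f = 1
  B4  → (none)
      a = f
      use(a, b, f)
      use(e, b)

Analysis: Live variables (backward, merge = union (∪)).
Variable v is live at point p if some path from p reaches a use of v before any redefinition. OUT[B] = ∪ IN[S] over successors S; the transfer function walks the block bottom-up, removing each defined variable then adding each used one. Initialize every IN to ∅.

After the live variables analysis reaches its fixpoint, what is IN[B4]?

Answer: {b, e, f}

Working:
Converged values:
  B0: | IN={b, c, e} | OUT={a, b, c, e}
  B1: | IN={a, e} | OUT={a, b, c, e}
  B2: | IN={a, b, c, e} | OUT={a, b, c, e}
  B3: | IN={b, c, e} | OUT={b, e, f}
  B4: | IN={b, e, f} | OUT={}

B4 is the boundary node: OUT[B4] = {}
Applying B4's transfer function to that OUT value gives IN[B4] (row B4 above).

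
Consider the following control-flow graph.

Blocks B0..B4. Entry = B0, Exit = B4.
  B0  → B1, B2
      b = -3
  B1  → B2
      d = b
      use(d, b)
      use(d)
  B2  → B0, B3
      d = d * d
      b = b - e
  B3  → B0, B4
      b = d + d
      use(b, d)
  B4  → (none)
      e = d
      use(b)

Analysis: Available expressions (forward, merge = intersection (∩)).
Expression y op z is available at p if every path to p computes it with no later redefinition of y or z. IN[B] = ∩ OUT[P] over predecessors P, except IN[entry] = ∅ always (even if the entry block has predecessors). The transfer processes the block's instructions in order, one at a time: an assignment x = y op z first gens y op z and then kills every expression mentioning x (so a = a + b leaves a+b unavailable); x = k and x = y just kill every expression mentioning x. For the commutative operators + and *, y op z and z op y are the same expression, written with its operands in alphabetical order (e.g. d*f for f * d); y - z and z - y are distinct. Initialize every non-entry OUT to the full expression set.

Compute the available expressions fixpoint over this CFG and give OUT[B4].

Fixpoint table:
  B0: | IN={} | OUT={}
  B1: | IN={} | OUT={}
  B2: | IN={} | OUT={}
  B3: | IN={} | OUT={d+d}
  B4: | IN={d+d} | OUT={d+d}

Merge at B4: IN[B4] = OUT[B3] = {d+d}
Applying B4's transfer function to that IN value gives OUT[B4] (row B4 above).

Answer: {d+d}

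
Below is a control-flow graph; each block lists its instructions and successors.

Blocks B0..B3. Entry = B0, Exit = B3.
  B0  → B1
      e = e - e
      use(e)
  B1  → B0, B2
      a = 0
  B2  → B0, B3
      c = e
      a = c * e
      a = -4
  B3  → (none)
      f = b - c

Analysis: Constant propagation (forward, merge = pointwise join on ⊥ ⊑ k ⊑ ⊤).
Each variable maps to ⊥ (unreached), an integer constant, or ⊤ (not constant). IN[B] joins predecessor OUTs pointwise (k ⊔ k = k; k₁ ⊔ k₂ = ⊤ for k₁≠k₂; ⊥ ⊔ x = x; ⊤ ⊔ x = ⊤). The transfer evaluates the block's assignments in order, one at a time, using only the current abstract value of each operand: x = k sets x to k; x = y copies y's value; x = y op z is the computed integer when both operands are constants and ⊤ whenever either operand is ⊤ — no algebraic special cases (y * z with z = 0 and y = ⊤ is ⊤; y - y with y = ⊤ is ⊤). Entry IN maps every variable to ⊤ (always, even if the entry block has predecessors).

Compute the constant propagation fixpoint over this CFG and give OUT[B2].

Per-block solution:
  B0:   IN=(all ⊤)   OUT=(all ⊤)
  B1:   IN=(all ⊤)   OUT={a:0; rest ⊤}
  B2:   IN={a:0; rest ⊤}   OUT={a:-4; rest ⊤}
  B3:   IN={a:-4; rest ⊤}   OUT={a:-4; rest ⊤}

Merge at B2: IN[B2] = OUT[B1] = {a: 0, b: ⊤, c: ⊤, d: ⊤, e: ⊤, f: ⊤}
Applying B2's transfer function to that IN value gives OUT[B2] (row B2 above).

Answer: {a: -4, b: ⊤, c: ⊤, d: ⊤, e: ⊤, f: ⊤}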